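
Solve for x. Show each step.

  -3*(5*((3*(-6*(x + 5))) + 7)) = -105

Step 1. [-3*(5*((3*(-6*(x + 5))) + 7)) = -105] LHS = -3·(…); ÷-3 both sides, so div: 5*((3*(-6*(x + 5))) + 7) = 35.
Step 2. [5*((3*(-6*(x + 5))) + 7) = 35] leading coefficient 5: divide by 5. So div: (3*(-6*(x + 5))) + 7 = 7.
Step 3. [(3*(-6*(x + 5))) + 7 = 7] subtract 7: x sits inside (… + 7), so sub: 3*(-6*(x + 5)) = 0.
Step 4. [3*(-6*(x + 5)) = 0] LHS = 3·(…); ÷3 both sides, so div: -6*(x + 5) = 0.
Step 5. [-6*(x + 5) = 0] leading coefficient -6: divide by -6, so div: x + 5 = 0.
Step 6. [x + 5 = 0] peel the +5: subtract 5 from each side. So sub: x = -5.

Answer: x ∈ {-5}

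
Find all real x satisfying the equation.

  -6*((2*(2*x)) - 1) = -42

Step 1. [-6*((2*(2*x)) - 1) = -42] leading coefficient -6: divide by -6 ⇒ div: (2*(2*x)) - 1 = 7.
Step 2. [(2*(2*x)) - 1 = 7] add 1: x sits inside (… - 1). So sub: 2*(2*x) = 8.
Step 3. [2*(2*x) = 8] leading coefficient 2: divide by 2 ⇒ div: 2*x = 4.
Step 4. [2*x = 4] 2·(inner) — divide through by 2 ⇒ div: x = 2.

Answer: x ∈ {2}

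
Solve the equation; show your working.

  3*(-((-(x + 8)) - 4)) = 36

Step 1. [3*(-((-(x + 8)) - 4)) = 36] 3·(inner) — divide through by 3 ⇒ div: -((-(x + 8)) - 4) = 12.
Step 2. [-((-(x + 8)) - 4) = 12] leading − — multiply by −1, so neg: (-(x + 8)) - 4 = -12.
Step 3. [(-(x + 8)) - 4 = -12] add 4: x sits inside (… - 4) ⇒ sub: -(x + 8) = -8.
Step 4. [-(x + 8) = -8] flip signs both sides ⇒ neg: x + 8 = 8.
Step 5. [x + 8 = 8] the outer +8 inverts by subtracting 8 ⇒ sub: x = 0.

Answer: x ∈ {0}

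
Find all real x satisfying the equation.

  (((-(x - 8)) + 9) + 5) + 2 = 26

Step 1. [(((-(x - 8)) + 9) + 5) + 2 = 26] 2 comes off first (subtract 2) ⇒ sub: ((-(x - 8)) + 9) + 5 = 24.
Step 2. [((-(x - 8)) + 9) + 5 = 24] subtract 5: x sits inside (… + 5). So sub: (-(x - 8)) + 9 = 19.
Step 3. [(-(x - 8)) + 9 = 19] the outer +9 inverts by subtracting 9, so sub: -(x - 8) = 10.
Step 4. [-(x - 8) = 10] leading − — multiply by −1. So neg: x - 8 = -10.
Step 5. [x - 8 = -10] -8 is outermost — add 8 both sides ⇒ sub: x = -2.

Answer: x ∈ {-2}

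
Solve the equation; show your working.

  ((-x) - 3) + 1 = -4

Step 1. [((-x) - 3) + 1 = -4] the outer +1 inverts by subtracting 1. So sub: (-x) - 3 = -5.
Step 2. [(-x) - 3 = -5] peel the -3: add 3 from each side ⇒ sub: -x = -2.
Step 3. [-x = -2] flip signs both sides. So neg: x = 2.

Answer: x ∈ {2}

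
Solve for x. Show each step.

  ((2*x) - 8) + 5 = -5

Step 1. [((2*x) - 8) + 5 = -5] 5 comes off first (subtract 5). So sub: (2*x) - 8 = -10.
Step 2. [(2*x) - 8 = -10] 8 comes off first (add 8), so sub: 2*x = -2.
Step 3. [2*x = -2] LHS = 2·(…); ÷2 both sides. So div: x = -1.

Answer: x ∈ {-1}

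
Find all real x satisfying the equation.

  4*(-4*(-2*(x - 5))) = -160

Step 1. [4*(-4*(-2*(x - 5))) = -160] 4·(inner) — divide through by 4 ⇒ div: -4*(-2*(x - 5)) = -40.
Step 2. [-4*(-2*(x - 5)) = -40] -4·(inner) — divide through by -4, so div: -2*(x - 5) = 10.
Step 3. [-2*(x - 5) = 10] LHS = -2·(…); ÷-2 both sides. So div: x - 5 = -5.
Step 4. [x - 5 = -5] 5 comes off first (add 5), so sub: x = 0.

Answer: x ∈ {0}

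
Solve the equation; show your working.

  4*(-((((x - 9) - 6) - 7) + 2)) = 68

Step 1. [4*(-((((x - 9) - 6) - 7) + 2)) = 68] LHS = 4·(…); ÷4 both sides ⇒ div: -((((x - 9) - 6) - 7) + 2) = 17.
Step 2. [-((((x - 9) - 6) - 7) + 2) = 17] flip signs both sides. So neg: (((x - 9) - 6) - 7) + 2 = -17.
Step 3. [(((x - 9) - 6) - 7) + 2 = -17] the outer +2 inverts by subtracting 2 ⇒ sub: ((x - 9) - 6) - 7 = -19.
Step 4. [((x - 9) - 6) - 7 = -19] peel the -7: add 7 from each side, so sub: (x - 9) - 6 = -12.
Step 5. [(x - 9) - 6 = -12] 6 comes off first (add 6). So sub: x - 9 = -6.
Step 6. [x - 9 = -6] add 9: x sits inside (… - 9). So sub: x = 3.

Answer: x ∈ {3}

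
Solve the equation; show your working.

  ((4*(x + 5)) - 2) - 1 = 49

Step 1. [((4*(x + 5)) - 2) - 1 = 49] the outer -1 inverts by adding 1. So sub: (4*(x + 5)) - 2 = 50.
Step 2. [(4*(x + 5)) - 2 = 50] -2 is outermost — add 2 both sides ⇒ sub: 4*(x + 5) = 52.
Step 3. [4*(x + 5) = 52] divide by the outer 4 ⇒ div: x + 5 = 13.
Step 4. [x + 5 = 13] +5 is outermost — subtract 5 both sides, so sub: x = 8.

Answer: x ∈ {8}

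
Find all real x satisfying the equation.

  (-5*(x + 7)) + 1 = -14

Step 1. [(-5*(x + 7)) + 1 = -14] the outer +1 inverts by subtracting 1 ⇒ sub: -5*(x + 7) = -15.
Step 2. [-5*(x + 7) = -15] LHS = -5·(…); ÷-5 both sides ⇒ div: x + 7 = 3.
Step 3. [x + 7 = 3] +7 is outermost — subtract 7 both sides, so sub: x = -4.

Answer: x ∈ {-4}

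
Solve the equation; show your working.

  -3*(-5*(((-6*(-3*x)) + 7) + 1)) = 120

Step 1. [-3*(-5*(((-6*(-3*x)) + 7) + 1)) = 120] -3·(inner) — divide through by -3 ⇒ div: -5*(((-6*(-3*x)) + 7) + 1) = -40.
Step 2. [-5*(((-6*(-3*x)) + 7) + 1) = -40] leading coefficient -5: divide by -5, so div: ((-6*(-3*x)) + 7) + 1 = 8.
Step 3. [((-6*(-3*x)) + 7) + 1 = 8] 1 comes off first (subtract 1). So sub: (-6*(-3*x)) + 7 = 7.
Step 4. [(-6*(-3*x)) + 7 = 7] +7 is outermost — subtract 7 both sides ⇒ sub: -6*(-3*x) = 0.
Step 5. [-6*(-3*x) = 0] LHS = -6·(…); ÷-6 both sides. So div: -3*x = 0.
Step 6. [-3*x = 0] divide by the outer -3. So div: x = 0.

Answer: x ∈ {0}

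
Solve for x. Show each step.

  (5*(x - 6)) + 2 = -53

Step 1. [(5*(x - 6)) + 2 = -53] subtract 2: x sits inside (… + 2). So sub: 5*(x - 6) = -55.
Step 2. [5*(x - 6) = -55] leading coefficient 5: divide by 5, so div: x - 6 = -11.
Step 3. [x - 6 = -11] add 6: x sits inside (… - 6), so sub: x = -5.

Answer: x ∈ {-5}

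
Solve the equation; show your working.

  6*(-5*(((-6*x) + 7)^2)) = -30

Step 1. [6*(-5*(((-6*x) + 7)^2)) = -30] 6 out front; divide by 6 ⇒ div: -5*(((-6*x) + 7)^2) = -5.
Step 2. [-5*(((-6*x) + 7)^2) = -5] -5·(inner) — divide through by -5. So div: ((-6*x) + 7)^2 = 1.
Step 3. [((-6*x) + 7)^2 = 1] √ both sides: 1 ≥ 0 gives two branches. So sqrt: (-6*x) + 7 = 1 or -1.
Step 4. [(-6*x) + 7 = 1 or -1] 7 comes off first (subtract 7) ⇒ sub: -6*x = -6 or -8.
Step 5. [-6*x = -6 or -8] divide by the outer -6, so div: x = 1 or 4/3.

Answer: x ∈ {1, 4/3}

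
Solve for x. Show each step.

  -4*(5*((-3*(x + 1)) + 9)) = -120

Step 1. [-4*(5*((-3*(x + 1)) + 9)) = -120] divide by the outer -4, so div: 5*((-3*(x + 1)) + 9) = 30.
Step 2. [5*((-3*(x + 1)) + 9) = 30] LHS = 5·(…); ÷5 both sides. So div: (-3*(x + 1)) + 9 = 6.
Step 3. [(-3*(x + 1)) + 9 = 6] -3 divides every term; factor it out. So factor: (x + 1) - 3 = -2.
Step 4. [(x + 1) - 3 = -2] 3 comes off first (add 3), so sub: x + 1 = 1.
Step 5. [x + 1 = 1] 1 comes off first (subtract 1) ⇒ sub: x = 0.

Answer: x ∈ {0}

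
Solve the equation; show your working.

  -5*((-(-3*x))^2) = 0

Step 1. [-5*((-(-3*x))^2) = 0] -5·(inner) — divide through by -5. So div: (-(-3*x))^2 = 0.
Step 2. [(-(-3*x))^2 = 0] √ both sides: 0 ≥ 0 gives two branches, so sqrt: -(-3*x) = 0.
Step 3. [-(-3*x) = 0] flip signs both sides. So neg: -3*x = 0.
Step 4. [-3*x = 0] divide by the outer -3, so div: x = 0.

Answer: x ∈ {0}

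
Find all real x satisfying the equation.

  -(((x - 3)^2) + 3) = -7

Step 1. [-(((x - 3)^2) + 3) = -7] flip signs both sides ⇒ neg: ((x - 3)^2) + 3 = 7.
Step 2. [((x - 3)^2) + 3 = 7] subtract 3: x sits inside (… + 3) ⇒ sub: (x - 3)^2 = 4.
Step 3. [(x - 3)^2 = 4] LHS squared, RHS 4 ≥ 0: apply √ (±). So sqrt: x - 3 = 2 or -2.
Step 4. [x - 3 = 2 or -2] peel the -3: add 3 from each side, so sub: x = 5 or 1.

Answer: x ∈ {1, 5}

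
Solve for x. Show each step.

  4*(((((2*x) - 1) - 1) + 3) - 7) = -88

Step 1. [4*(((((2*x) - 1) - 1) + 3) - 7) = -88] divide by the outer 4, so div: ((((2*x) - 1) - 1) + 3) - 7 = -22.
Step 2. [((((2*x) - 1) - 1) + 3) - 7 = -22] peel the -7: add 7 from each side ⇒ sub: (((2*x) - 1) - 1) + 3 = -15.
Step 3. [(((2*x) - 1) - 1) + 3 = -15] 3 comes off first (subtract 3) ⇒ sub: ((2*x) - 1) - 1 = -18.
Step 4. [((2*x) - 1) - 1 = -18] peel the -1: add 1 from each side, so sub: (2*x) - 1 = -17.
Step 5. [(2*x) - 1 = -17] -1 is outermost — add 1 both sides ⇒ sub: 2*x = -16.
Step 6. [2*x = -16] LHS = 2·(…); ÷2 both sides. So div: x = -8.

Answer: x ∈ {-8}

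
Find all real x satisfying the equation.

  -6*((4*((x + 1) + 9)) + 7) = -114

Step 1. [-6*((4*((x + 1) + 9)) + 7) = -114] -6·(inner) — divide through by -6 ⇒ div: (4*((x + 1) + 9)) + 7 = 19.
Step 2. [(4*((x + 1) + 9)) + 7 = 19] 7 comes off first (subtract 7), so sub: 4*((x + 1) + 9) = 12.
Step 3. [4*((x + 1) + 9) = 12] LHS = 4·(…); ÷4 both sides. So div: (x + 1) + 9 = 3.
Step 4. [(x + 1) + 9 = 3] peel the +9: subtract 9 from each side, so sub: x + 1 = -6.
Step 5. [x + 1 = -6] peel the +1: subtract 1 from each side, so sub: x = -7.

Answer: x ∈ {-7}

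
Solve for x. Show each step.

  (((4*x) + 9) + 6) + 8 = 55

Step 1. [(((4*x) + 9) + 6) + 8 = 55] the outer +8 inverts by subtracting 8 ⇒ sub: ((4*x) + 9) + 6 = 47.
Step 2. [((4*x) + 9) + 6 = 47] 6 comes off first (subtract 6). So sub: (4*x) + 9 = 41.
Step 3. [(4*x) + 9 = 41] subtract 9: x sits inside (… + 9), so sub: 4*x = 32.
Step 4. [4*x = 32] divide by the outer 4. So div: x = 8.

Answer: x ∈ {8}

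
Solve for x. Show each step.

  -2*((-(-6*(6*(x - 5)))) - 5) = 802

Step 1. [-2*((-(-6*(6*(x - 5)))) - 5) = 802] divide by the outer -2 ⇒ div: (-(-6*(6*(x - 5)))) - 5 = -401.
Step 2. [(-(-6*(6*(x - 5)))) - 5 = -401] peel the -5: add 5 from each side, so sub: -(-6*(6*(x - 5))) = -396.
Step 3. [-(-6*(6*(x - 5))) = -396] flip signs both sides. So neg: -6*(6*(x - 5)) = 396.
Step 4. [-6*(6*(x - 5)) = 396] LHS = -6·(…); ÷-6 both sides ⇒ div: 6*(x - 5) = -66.
Step 5. [6*(x - 5) = -66] LHS = 6·(…); ÷6 both sides ⇒ div: x - 5 = -11.
Step 6. [x - 5 = -11] add 5: x sits inside (… - 5), so sub: x = -6.

Answer: x ∈ {-6}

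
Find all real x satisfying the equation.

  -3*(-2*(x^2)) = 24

Step 1. [-3*(-2*(x^2)) = 24] LHS = -3·(…); ÷-3 both sides ⇒ div: -2*(x^2) = -8.
Step 2. [-2*(x^2) = -8] -2·(inner) — divide through by -2, so div: x^2 = 4.
Step 3. [x^2 = 4] √ both sides: 4 ≥ 0 gives two branches. So sqrt: x = 2 or -2.

Answer: x ∈ {-2, 2}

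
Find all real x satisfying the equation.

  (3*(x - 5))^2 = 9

Step 1. [(3*(x - 5))^2 = 9] LHS squared, RHS 9 ≥ 0: apply √ (±), so sqrt: 3*(x - 5) = 3 or -3.
Step 2. [3*(x - 5) = 3 or -3] 3·(inner) — divide through by 3. So div: x - 5 = 1 or -1.
Step 3. [x - 5 = 1 or -1] the outer -5 inverts by adding 5, so sub: x = 6 or 4.

Answer: x ∈ {4, 6}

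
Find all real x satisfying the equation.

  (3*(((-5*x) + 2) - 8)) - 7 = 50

Step 1. [(3*(((-5*x) + 2) - 8)) - 7 = 50] peel the -7: add 7 from each side. So sub: 3*(((-5*x) + 2) - 8) = 57.
Step 2. [3*(((-5*x) + 2) - 8) = 57] 3 out front; divide by 3 ⇒ div: ((-5*x) + 2) - 8 = 19.
Step 3. [((-5*x) + 2) - 8 = 19] add 8: x sits inside (… - 8). So sub: (-5*x) + 2 = 27.
Step 4. [(-5*x) + 2 = 27] subtract 2: x sits inside (… + 2), so sub: -5*x = 25.
Step 5. [-5*x = 25] divide by the outer -5. So div: x = -5.

Answer: x ∈ {-5}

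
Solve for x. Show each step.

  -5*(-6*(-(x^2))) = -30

Step 1. [-5*(-6*(-(x^2))) = -30] -5 out front; divide by -5. So div: -6*(-(x^2)) = 6.
Step 2. [-6*(-(x^2)) = 6] leading coefficient -6: divide by -6, so div: -(x^2) = -1.
Step 3. [-(x^2) = -1] leading − — multiply by −1. So neg: x^2 = 1.
Step 4. [x^2 = 1] √ both sides: 1 ≥ 0 gives two branches. So sqrt: x = 1 or -1.

Answer: x ∈ {-1, 1}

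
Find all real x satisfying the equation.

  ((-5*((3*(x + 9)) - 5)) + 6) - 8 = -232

Step 1. [((-5*((3*(x + 9)) - 5)) + 6) - 8 = -232] 8 comes off first (add 8). So sub: (-5*((3*(x + 9)) - 5)) + 6 = -224.
Step 2. [(-5*((3*(x + 9)) - 5)) + 6 = -224] 6 comes off first (subtract 6). So sub: -5*((3*(x + 9)) - 5) = -230.
Step 3. [-5*((3*(x + 9)) - 5) = -230] divide by the outer -5, so div: (3*(x + 9)) - 5 = 46.
Step 4. [(3*(x + 9)) - 5 = 46] 5 comes off first (add 5). So sub: 3*(x + 9) = 51.
Step 5. [3*(x + 9) = 51] divide by the outer 3. So div: x + 9 = 17.
Step 6. [x + 9 = 17] peel the +9: subtract 9 from each side. So sub: x = 8.

Answer: x ∈ {8}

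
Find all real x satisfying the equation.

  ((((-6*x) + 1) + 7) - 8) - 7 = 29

Step 1. [((((-6*x) + 1) + 7) - 8) - 7 = 29] -7 is outermost — add 7 both sides ⇒ sub: (((-6*x) + 1) + 7) - 8 = 36.
Step 2. [(((-6*x) + 1) + 7) - 8 = 36] -8 is outermost — add 8 both sides. So sub: ((-6*x) + 1) + 7 = 44.
Step 3. [((-6*x) + 1) + 7 = 44] subtract 7: x sits inside (… + 7), so sub: (-6*x) + 1 = 37.
Step 4. [(-6*x) + 1 = 37] peel the +1: subtract 1 from each side ⇒ sub: -6*x = 36.
Step 5. [-6*x = 36] -6·(inner) — divide through by -6, so div: x = -6.

Answer: x ∈ {-6}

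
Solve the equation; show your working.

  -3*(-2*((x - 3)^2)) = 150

Step 1. [-3*(-2*((x - 3)^2)) = 150] divide by the outer -3 ⇒ div: -2*((x - 3)^2) = -50.
Step 2. [-2*((x - 3)^2) = -50] -2 out front; divide by -2 ⇒ div: (x - 3)^2 = 25.
Step 3. [(x - 3)^2 = 25] √ both sides: 25 ≥ 0 gives two branches, so sqrt: x - 3 = 5 or -5.
Step 4. [x - 3 = 5 or -5] the outer -3 inverts by adding 3. So sub: x = 8 or -2.

Answer: x ∈ {-2, 8}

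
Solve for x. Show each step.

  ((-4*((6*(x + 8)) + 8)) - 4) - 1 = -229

Step 1. [((-4*((6*(x + 8)) + 8)) - 4) - 1 = -229] 1 comes off first (add 1), so sub: (-4*((6*(x + 8)) + 8)) - 4 = -228.
Step 2. [(-4*((6*(x + 8)) + 8)) - 4 = -228] peel the -4: add 4 from each side ⇒ sub: -4*((6*(x + 8)) + 8) = -224.
Step 3. [-4*((6*(x + 8)) + 8) = -224] LHS = -4·(…); ÷-4 both sides ⇒ div: (6*(x + 8)) + 8 = 56.
Step 4. [(6*(x + 8)) + 8 = 56] +8 is outermost — subtract 8 both sides, so sub: 6*(x + 8) = 48.
Step 5. [6*(x + 8) = 48] leading coefficient 6: divide by 6. So div: x + 8 = 8.
Step 6. [x + 8 = 8] the outer +8 inverts by subtracting 8 ⇒ sub: x = 0.

Answer: x ∈ {0}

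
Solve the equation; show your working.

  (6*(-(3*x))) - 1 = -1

Step 1. [(6*(-(3*x))) - 1 = -1] add 1: x sits inside (… - 1) ⇒ sub: 6*(-(3*x)) = 0.
Step 2. [6*(-(3*x)) = 0] LHS = 6·(…); ÷6 both sides, so div: -(3*x) = 0.
Step 3. [-(3*x) = 0] flip signs both sides. So neg: 3*x = 0.
Step 4. [3*x = 0] 3 out front; divide by 3. So div: x = 0.

Answer: x ∈ {0}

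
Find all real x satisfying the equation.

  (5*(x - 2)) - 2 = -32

Step 1. [(5*(x - 2)) - 2 = -32] -2 is outermost — add 2 both sides. So sub: 5*(x - 2) = -30.
Step 2. [5*(x - 2) = -30] leading coefficient 5: divide by 5 ⇒ div: x - 2 = -6.
Step 3. [x - 2 = -6] add 2: x sits inside (… - 2), so sub: x = -4.

Answer: x ∈ {-4}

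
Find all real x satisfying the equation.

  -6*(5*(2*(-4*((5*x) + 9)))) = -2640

Step 1. [-6*(5*(2*(-4*((5*x) + 9)))) = -2640] LHS = -6·(…); ÷-6 both sides ⇒ div: 5*(2*(-4*((5*x) + 9))) = 440.
Step 2. [5*(2*(-4*((5*x) + 9))) = 440] 5·(inner) — divide through by 5 ⇒ div: 2*(-4*((5*x) + 9)) = 88.
Step 3. [2*(-4*((5*x) + 9)) = 88] LHS = 2·(…); ÷2 both sides ⇒ div: -4*((5*x) + 9) = 44.
Step 4. [-4*((5*x) + 9) = 44] LHS = -4·(…); ÷-4 both sides. So div: (5*x) + 9 = -11.
Step 5. [(5*x) + 9 = -11] +9 is outermost — subtract 9 both sides, so sub: 5*x = -20.
Step 6. [5*x = -20] divide by the outer 5, so div: x = -4.

Answer: x ∈ {-4}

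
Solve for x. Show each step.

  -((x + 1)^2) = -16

Step 1. [-((x + 1)^2) = -16] flip signs both sides. So neg: (x + 1)^2 = 16.
Step 2. [(x + 1)^2 = 16] √ both sides: 16 ≥ 0 gives two branches ⇒ sqrt: x + 1 = 4 or -4.
Step 3. [x + 1 = 4 or -4] subtract 1: x sits inside (… + 1), so sub: x = 3 or -5.

Answer: x ∈ {-5, 3}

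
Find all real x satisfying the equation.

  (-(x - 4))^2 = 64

Step 1. [(-(x - 4))^2 = 64] 64 ≥ 0, LHS is (·)² — take ±√ ⇒ sqrt: -(x - 4) = 8 or -8.
Step 2. [-(x - 4) = 8 or -8] LHS negated; negate both sides, so neg: x - 4 = -8 or 8.
Step 3. [x - 4 = -8 or 8] peel the -4: add 4 from each side, so sub: x = -4 or 12.

Answer: x ∈ {-4, 12}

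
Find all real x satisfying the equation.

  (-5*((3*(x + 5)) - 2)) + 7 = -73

Step 1. [(-5*((3*(x + 5)) - 2)) + 7 = -73] the outer +7 inverts by subtracting 7. So sub: -5*((3*(x + 5)) - 2) = -80.
Step 2. [-5*((3*(x + 5)) - 2) = -80] LHS = -5·(…); ÷-5 both sides ⇒ div: (3*(x + 5)) - 2 = 16.
Step 3. [(3*(x + 5)) - 2 = 16] -2 is outermost — add 2 both sides. So sub: 3*(x + 5) = 18.
Step 4. [3*(x + 5) = 18] 3·(inner) — divide through by 3 ⇒ div: x + 5 = 6.
Step 5. [x + 5 = 6] the outer +5 inverts by subtracting 5, so sub: x = 1.

Answer: x ∈ {1}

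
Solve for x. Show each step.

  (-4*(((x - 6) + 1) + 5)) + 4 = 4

Step 1. [(-4*(((x - 6) + 1) + 5)) + 4 = 4] the outer +4 inverts by subtracting 4, so sub: -4*(((x - 6) + 1) + 5) = 0.
Step 2. [-4*(((x - 6) + 1) + 5) = 0] -4 out front; divide by -4, so div: ((x - 6) + 1) + 5 = 0.
Step 3. [((x - 6) + 1) + 5 = 0] subtract 5: x sits inside (… + 5) ⇒ sub: (x - 6) + 1 = -5.
Step 4. [(x - 6) + 1 = -5] subtract 1: x sits inside (… + 1) ⇒ sub: x - 6 = -6.
Step 5. [x - 6 = -6] peel the -6: add 6 from each side, so sub: x = 0.

Answer: x ∈ {0}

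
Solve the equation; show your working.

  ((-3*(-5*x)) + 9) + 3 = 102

Step 1. [((-3*(-5*x)) + 9) + 3 = 102] peel the +3: subtract 3 from each side, so sub: (-3*(-5*x)) + 9 = 99.
Step 2. [(-3*(-5*x)) + 9 = 99] peel the +9: subtract 9 from each side, so sub: -3*(-5*x) = 90.
Step 3. [-3*(-5*x) = 90] -3·(inner) — divide through by -3 ⇒ div: -5*x = -30.
Step 4. [-5*x = -30] -5 out front; divide by -5. So div: x = 6.

Answer: x ∈ {6}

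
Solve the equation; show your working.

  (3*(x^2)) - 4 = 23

Step 1. [(3*(x^2)) - 4 = 23] peel the -4: add 4 from each side, so sub: 3*(x^2) = 27.
Step 2. [3*(x^2) = 27] leading coefficient 3: divide by 3 ⇒ div: x^2 = 9.
Step 3. [x^2 = 9] LHS squared, RHS 9 ≥ 0: apply √ (±) ⇒ sqrt: x = 3 or -3.

Answer: x ∈ {-3, 3}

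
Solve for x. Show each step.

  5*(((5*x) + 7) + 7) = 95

Step 1. [5*(((5*x) + 7) + 7) = 95] 5 out front; divide by 5 ⇒ div: ((5*x) + 7) + 7 = 19.
Step 2. [((5*x) + 7) + 7 = 19] subtract 7: x sits inside (… + 7), so sub: (5*x) + 7 = 12.
Step 3. [(5*x) + 7 = 12] 7 comes off first (subtract 7), so sub: 5*x = 5.
Step 4. [5*x = 5] divide by the outer 5 ⇒ div: x = 1.

Answer: x ∈ {1}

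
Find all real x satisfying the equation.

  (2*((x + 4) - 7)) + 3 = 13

Step 1. [(2*((x + 4) - 7)) + 3 = 13] 3 comes off first (subtract 3). So sub: 2*((x + 4) - 7) = 10.
Step 2. [2*((x + 4) - 7) = 10] 2·(inner) — divide through by 2, so div: (x + 4) - 7 = 5.
Step 3. [(x + 4) - 7 = 5] the outer -7 inverts by adding 7 ⇒ sub: x + 4 = 12.
Step 4. [x + 4 = 12] +4 is outermost — subtract 4 both sides, so sub: x = 8.

Answer: x ∈ {8}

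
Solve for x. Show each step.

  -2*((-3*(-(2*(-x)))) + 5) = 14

Step 1. [-2*((-3*(-(2*(-x)))) + 5) = 14] leading coefficient -2: divide by -2 ⇒ div: (-3*(-(2*(-x)))) + 5 = -7.
Step 2. [(-3*(-(2*(-x)))) + 5 = -7] 5 comes off first (subtract 5) ⇒ sub: -3*(-(2*(-x))) = -12.
Step 3. [-3*(-(2*(-x))) = -12] LHS = -3·(…); ÷-3 both sides, so div: -(2*(-x)) = 4.
Step 4. [-(2*(-x)) = 4] leading − — multiply by −1 ⇒ neg: 2*(-x) = -4.
Step 5. [2*(-x) = -4] LHS = 2·(…); ÷2 both sides, so div: -x = -2.
Step 6. [-x = -2] flip signs both sides, so neg: x = 2.

Answer: x ∈ {2}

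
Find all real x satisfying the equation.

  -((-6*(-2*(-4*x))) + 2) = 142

Step 1. [-((-6*(-2*(-4*x))) + 2) = 142] leading − — multiply by −1, so neg: (-6*(-2*(-4*x))) + 2 = -142.
Step 2. [(-6*(-2*(-4*x))) + 2 = -142] +2 is outermost — subtract 2 both sides ⇒ sub: -6*(-2*(-4*x)) = -144.
Step 3. [-6*(-2*(-4*x)) = -144] -6 out front; divide by -6. So div: -2*(-4*x) = 24.
Step 4. [-2*(-4*x) = 24] LHS = -2·(…); ÷-2 both sides ⇒ div: -4*x = -12.
Step 5. [-4*x = -12] leading coefficient -4: divide by -4. So div: x = 3.

Answer: x ∈ {3}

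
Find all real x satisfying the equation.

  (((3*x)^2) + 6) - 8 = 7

Step 1. [(((3*x)^2) + 6) - 8 = 7] add 8: x sits inside (… - 8), so sub: ((3*x)^2) + 6 = 15.
Step 2. [((3*x)^2) + 6 = 15] peel the +6: subtract 6 from each side, so sub: (3*x)^2 = 9.
Step 3. [(3*x)^2 = 9] LHS squared, RHS 9 ≥ 0: apply √ (±) ⇒ sqrt: 3*x = 3 or -3.
Step 4. [3*x = 3 or -3] 3 out front; divide by 3, so div: x = 1 or -1.

Answer: x ∈ {-1, 1}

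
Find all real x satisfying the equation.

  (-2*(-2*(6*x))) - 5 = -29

Step 1. [(-2*(-2*(6*x))) - 5 = -29] peel the -5: add 5 from each side ⇒ sub: -2*(-2*(6*x)) = -24.
Step 2. [-2*(-2*(6*x)) = -24] -2·(inner) — divide through by -2, so div: -2*(6*x) = 12.
Step 3. [-2*(6*x) = 12] -2 out front; divide by -2. So div: 6*x = -6.
Step 4. [6*x = -6] 6 out front; divide by 6 ⇒ div: x = -1.

Answer: x ∈ {-1}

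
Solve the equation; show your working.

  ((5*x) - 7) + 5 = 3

Step 1. [((5*x) - 7) + 5 = 3] +5 is outermost — subtract 5 both sides ⇒ sub: (5*x) - 7 = -2.
Step 2. [(5*x) - 7 = -2] 7 comes off first (add 7). So sub: 5*x = 5.
Step 3. [5*x = 5] divide by the outer 5. So div: x = 1.

Answer: x ∈ {1}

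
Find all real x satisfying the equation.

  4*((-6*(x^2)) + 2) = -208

Step 1. [4*((-6*(x^2)) + 2) = -208] 4 out front; divide by 4. So div: (-6*(x^2)) + 2 = -52.
Step 2. [(-6*(x^2)) + 2 = -52] 2 comes off first (subtract 2), so sub: -6*(x^2) = -54.
Step 3. [-6*(x^2) = -54] leading coefficient -6: divide by -6. So div: x^2 = 9.
Step 4. [x^2 = 9] LHS squared, RHS 9 ≥ 0: apply √ (±). So sqrt: x = 3 or -3.

Answer: x ∈ {-3, 3}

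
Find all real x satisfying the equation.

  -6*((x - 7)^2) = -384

Step 1. [-6*((x - 7)^2) = -384] leading coefficient -6: divide by -6 ⇒ div: (x - 7)^2 = 64.
Step 2. [(x - 7)^2 = 64] LHS squared, RHS 64 ≥ 0: apply √ (±). So sqrt: x - 7 = 8 or -8.
Step 3. [x - 7 = 8 or -8] -7 is outermost — add 7 both sides ⇒ sub: x = 15 or -1.

Answer: x ∈ {-1, 15}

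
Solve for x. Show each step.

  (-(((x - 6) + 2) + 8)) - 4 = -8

Step 1. [(-(((x - 6) + 2) + 8)) - 4 = -8] the outer -4 inverts by adding 4. So sub: -(((x - 6) + 2) + 8) = -4.
Step 2. [-(((x - 6) + 2) + 8) = -4] flip signs both sides. So neg: ((x - 6) + 2) + 8 = 4.
Step 3. [((x - 6) + 2) + 8 = 4] +8 is outermost — subtract 8 both sides, so sub: (x - 6) + 2 = -4.
Step 4. [(x - 6) + 2 = -4] the outer +2 inverts by subtracting 2. So sub: x - 6 = -6.
Step 5. [x - 6 = -6] peel the -6: add 6 from each side. So sub: x = 0.

Answer: x ∈ {0}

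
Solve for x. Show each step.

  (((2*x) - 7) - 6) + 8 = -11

Step 1. [(((2*x) - 7) - 6) + 8 = -11] subtract 8: x sits inside (… + 8). So sub: ((2*x) - 7) - 6 = -19.
Step 2. [((2*x) - 7) - 6 = -19] 6 comes off first (add 6), so sub: (2*x) - 7 = -13.
Step 3. [(2*x) - 7 = -13] the outer -7 inverts by adding 7. So sub: 2*x = -6.
Step 4. [2*x = -6] LHS = 2·(…); ÷2 both sides, so div: x = -3.

Answer: x ∈ {-3}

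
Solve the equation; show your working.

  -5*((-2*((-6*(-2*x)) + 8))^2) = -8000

Step 1. [-5*((-2*((-6*(-2*x)) + 8))^2) = -8000] divide by the outer -5. So div: (-2*((-6*(-2*x)) + 8))^2 = 1600.
Step 2. [(-2*((-6*(-2*x)) + 8))^2 = 1600] 1600 ≥ 0, LHS is (·)² — take ±√. So sqrt: -2*((-6*(-2*x)) + 8) = 40 or -40.
Step 3. [-2*((-6*(-2*x)) + 8) = 40 or -40] -2·(inner) — divide through by -2. So div: (-6*(-2*x)) + 8 = -20 or 20.
Step 4. [(-6*(-2*x)) + 8 = -20 or 20] peel the +8: subtract 8 from each side ⇒ sub: -6*(-2*x) = -28 or 12.
Step 5. [-6*(-2*x) = -28 or 12] leading coefficient -6: divide by -6 ⇒ div: -2*x = 14/3 or -2.
Step 6. [-2*x = 14/3 or -2] leading coefficient -2: divide by -2, so div: x = -7/3 or 1.

Answer: x ∈ {-7/3, 1}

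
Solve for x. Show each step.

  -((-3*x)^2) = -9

Step 1. [-((-3*x)^2) = -9] leading − — multiply by −1 ⇒ neg: (-3*x)^2 = 9.
Step 2. [(-3*x)^2 = 9] 9 ≥ 0, LHS is (·)² — take ±√ ⇒ sqrt: -3*x = 3 or -3.
Step 3. [-3*x = 3 or -3] -3·(inner) — divide through by -3. So div: x = -1 or 1.

Answer: x ∈ {-1, 1}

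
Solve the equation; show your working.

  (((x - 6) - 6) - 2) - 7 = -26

Step 1. [(((x - 6) - 6) - 2) - 7 = -26] 7 comes off first (add 7), so sub: ((x - 6) - 6) - 2 = -19.
Step 2. [((x - 6) - 6) - 2 = -19] add 2: x sits inside (… - 2), so sub: (x - 6) - 6 = -17.
Step 3. [(x - 6) - 6 = -17] the outer -6 inverts by adding 6 ⇒ sub: x - 6 = -11.
Step 4. [x - 6 = -11] add 6: x sits inside (… - 6), so sub: x = -5.

Answer: x ∈ {-5}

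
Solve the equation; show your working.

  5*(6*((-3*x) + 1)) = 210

Step 1. [5*(6*((-3*x) + 1)) = 210] 5·(inner) — divide through by 5, so div: 6*((-3*x) + 1) = 42.
Step 2. [6*((-3*x) + 1) = 42] 6·(inner) — divide through by 6, so div: (-3*x) + 1 = 7.
Step 3. [(-3*x) + 1 = 7] 1 comes off first (subtract 1) ⇒ sub: -3*x = 6.
Step 4. [-3*x = 6] divide by the outer -3. So div: x = -2.

Answer: x ∈ {-2}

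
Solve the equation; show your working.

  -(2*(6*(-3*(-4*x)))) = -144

Step 1. [-(2*(6*(-3*(-4*x)))) = -144] leading − — multiply by −1, so neg: 2*(6*(-3*(-4*x))) = 144.
Step 2. [2*(6*(-3*(-4*x))) = 144] divide by the outer 2 ⇒ div: 6*(-3*(-4*x)) = 72.
Step 3. [6*(-3*(-4*x)) = 72] 6 out front; divide by 6. So div: -3*(-4*x) = 12.
Step 4. [-3*(-4*x) = 12] -3 out front; divide by -3. So div: -4*x = -4.
Step 5. [-4*x = -4] LHS = -4·(…); ÷-4 both sides. So div: x = 1.

Answer: x ∈ {1}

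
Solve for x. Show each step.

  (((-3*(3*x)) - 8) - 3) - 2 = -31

Step 1. [(((-3*(3*x)) - 8) - 3) - 2 = -31] -2 is outermost — add 2 both sides. So sub: ((-3*(3*x)) - 8) - 3 = -29.
Step 2. [((-3*(3*x)) - 8) - 3 = -29] -3 is outermost — add 3 both sides ⇒ sub: (-3*(3*x)) - 8 = -26.
Step 3. [(-3*(3*x)) - 8 = -26] peel the -8: add 8 from each side ⇒ sub: -3*(3*x) = -18.
Step 4. [-3*(3*x) = -18] divide by the outer -3 ⇒ div: 3*x = 6.
Step 5. [3*x = 6] 3 out front; divide by 3 ⇒ div: x = 2.

Answer: x ∈ {2}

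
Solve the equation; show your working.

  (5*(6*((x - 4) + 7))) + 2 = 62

Step 1. [(5*(6*((x - 4) + 7))) + 2 = 62] the outer +2 inverts by subtracting 2. So sub: 5*(6*((x - 4) + 7)) = 60.
Step 2. [5*(6*((x - 4) + 7)) = 60] divide by the outer 5. So div: 6*((x - 4) + 7) = 12.
Step 3. [6*((x - 4) + 7) = 12] divide by the outer 6. So div: (x - 4) + 7 = 2.
Step 4. [(x - 4) + 7 = 2] 7 comes off first (subtract 7), so sub: x - 4 = -5.
Step 5. [x - 4 = -5] the outer -4 inverts by adding 4, so sub: x = -1.

Answer: x ∈ {-1}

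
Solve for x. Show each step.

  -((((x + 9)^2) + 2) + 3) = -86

Step 1. [-((((x + 9)^2) + 2) + 3) = -86] leading − — multiply by −1. So neg: (((x + 9)^2) + 2) + 3 = 86.
Step 2. [(((x + 9)^2) + 2) + 3 = 86] the outer +3 inverts by subtracting 3, so sub: ((x + 9)^2) + 2 = 83.
Step 3. [((x + 9)^2) + 2 = 83] 2 comes off first (subtract 2) ⇒ sub: (x + 9)^2 = 81.
Step 4. [(x + 9)^2 = 81] LHS squared, RHS 81 ≥ 0: apply √ (±). So sqrt: x + 9 = 9 or -9.
Step 5. [x + 9 = 9 or -9] peel the +9: subtract 9 from each side. So sub: x = 0 or -18.

Answer: x ∈ {-18, 0}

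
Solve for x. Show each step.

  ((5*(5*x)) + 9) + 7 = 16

Step 1. [((5*(5*x)) + 9) + 7 = 16] +7 is outermost — subtract 7 both sides ⇒ sub: (5*(5*x)) + 9 = 9.
Step 2. [(5*(5*x)) + 9 = 9] subtract 9: x sits inside (… + 9), so sub: 5*(5*x) = 0.
Step 3. [5*(5*x) = 0] 5 out front; divide by 5 ⇒ div: 5*x = 0.
Step 4. [5*x = 0] 5·(inner) — divide through by 5, so div: x = 0.

Answer: x ∈ {0}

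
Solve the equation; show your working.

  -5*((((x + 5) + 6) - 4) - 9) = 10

Step 1. [-5*((((x + 5) + 6) - 4) - 9) = 10] divide by the outer -5 ⇒ div: (((x + 5) + 6) - 4) - 9 = -2.
Step 2. [(((x + 5) + 6) - 4) - 9 = -2] the outer -9 inverts by adding 9. So sub: ((x + 5) + 6) - 4 = 7.
Step 3. [((x + 5) + 6) - 4 = 7] peel the -4: add 4 from each side. So sub: (x + 5) + 6 = 11.
Step 4. [(x + 5) + 6 = 11] +6 is outermost — subtract 6 both sides ⇒ sub: x + 5 = 5.
Step 5. [x + 5 = 5] 5 comes off first (subtract 5). So sub: x = 0.

Answer: x ∈ {0}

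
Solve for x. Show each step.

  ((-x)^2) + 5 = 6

Step 1. [((-x)^2) + 5 = 6] the outer +5 inverts by subtracting 5, so sub: (-x)^2 = 1.
Step 2. [(-x)^2 = 1] LHS squared, RHS 1 ≥ 0: apply √ (±), so sqrt: -x = 1 or -1.
Step 3. [-x = 1 or -1] flip signs both sides. So neg: x = -1 or 1.

Answer: x ∈ {-1, 1}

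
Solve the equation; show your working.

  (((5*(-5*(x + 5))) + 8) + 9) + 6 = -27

Step 1. [(((5*(-5*(x + 5))) + 8) + 9) + 6 = -27] +6 is outermost — subtract 6 both sides ⇒ sub: ((5*(-5*(x + 5))) + 8) + 9 = -33.
Step 2. [((5*(-5*(x + 5))) + 8) + 9 = -33] +9 is outermost — subtract 9 both sides, so sub: (5*(-5*(x + 5))) + 8 = -42.
Step 3. [(5*(-5*(x + 5))) + 8 = -42] the outer +8 inverts by subtracting 8. So sub: 5*(-5*(x + 5)) = -50.
Step 4. [5*(-5*(x + 5)) = -50] leading coefficient 5: divide by 5, so div: -5*(x + 5) = -10.
Step 5. [-5*(x + 5) = -10] divide by the outer -5 ⇒ div: x + 5 = 2.
Step 6. [x + 5 = 2] subtract 5: x sits inside (… + 5). So sub: x = -3.

Answer: x ∈ {-3}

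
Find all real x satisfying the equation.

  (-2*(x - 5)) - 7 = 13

Step 1. [(-2*(x - 5)) - 7 = 13] peel the -7: add 7 from each side. So sub: -2*(x - 5) = 20.
Step 2. [-2*(x - 5) = 20] leading coefficient -2: divide by -2. So div: x - 5 = -10.
Step 3. [x - 5 = -10] add 5: x sits inside (… - 5), so sub: x = -5.

Answer: x ∈ {-5}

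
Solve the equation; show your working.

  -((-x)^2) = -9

Step 1. [-((-x)^2) = -9] flip signs both sides. So neg: (-x)^2 = 9.
Step 2. [(-x)^2 = 9] LHS squared, RHS 9 ≥ 0: apply √ (±) ⇒ sqrt: -x = 3 or -3.
Step 3. [-x = 3 or -3] flip signs both sides. So neg: x = -3 or 3.

Answer: x ∈ {-3, 3}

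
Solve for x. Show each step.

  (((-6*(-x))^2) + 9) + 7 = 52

Step 1. [(((-6*(-x))^2) + 9) + 7 = 52] +7 is outermost — subtract 7 both sides, so sub: ((-6*(-x))^2) + 9 = 45.
Step 2. [((-6*(-x))^2) + 9 = 45] the outer +9 inverts by subtracting 9, so sub: (-6*(-x))^2 = 36.
Step 3. [(-6*(-x))^2 = 36] √ both sides: 36 ≥ 0 gives two branches. So sqrt: -6*(-x) = 6 or -6.
Step 4. [-6*(-x) = 6 or -6] LHS = -6·(…); ÷-6 both sides ⇒ div: -x = -1 or 1.
Step 5. [-x = -1 or 1] flip signs both sides. So neg: x = 1 or -1.

Answer: x ∈ {-1, 1}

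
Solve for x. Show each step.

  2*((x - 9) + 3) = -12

Step 1. [2*((x - 9) + 3) = -12] LHS = 2·(…); ÷2 both sides ⇒ div: (x - 9) + 3 = -6.
Step 2. [(x - 9) + 3 = -6] the outer +3 inverts by subtracting 3 ⇒ sub: x - 9 = -9.
Step 3. [x - 9 = -9] the outer -9 inverts by adding 9, so sub: x = 0.

Answer: x ∈ {0}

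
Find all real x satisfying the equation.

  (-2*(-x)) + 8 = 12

Step 1. [(-2*(-x)) + 8 = 12] subtract 8: x sits inside (… + 8) ⇒ sub: -2*(-x) = 4.
Step 2. [-2*(-x) = 4] leading coefficient -2: divide by -2. So div: -x = -2.
Step 3. [-x = -2] flip signs both sides ⇒ neg: x = 2.

Answer: x ∈ {2}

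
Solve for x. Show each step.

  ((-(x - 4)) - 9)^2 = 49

Step 1. [((-(x - 4)) - 9)^2 = 49] √ both sides: 49 ≥ 0 gives two branches ⇒ sqrt: (-(x - 4)) - 9 = 7 or -7.
Step 2. [(-(x - 4)) - 9 = 7 or -7] add 9: x sits inside (… - 9). So sub: -(x - 4) = 16 or 2.
Step 3. [-(x - 4) = 16 or 2] leading − — multiply by −1. So neg: x - 4 = -16 or -2.
Step 4. [x - 4 = -16 or -2] add 4: x sits inside (… - 4) ⇒ sub: x = -12 or 2.

Answer: x ∈ {-12, 2}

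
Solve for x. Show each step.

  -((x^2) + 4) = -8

Step 1. [-((x^2) + 4) = -8] flip signs both sides, so neg: (x^2) + 4 = 8.
Step 2. [(x^2) + 4 = 8] peel the +4: subtract 4 from each side, so sub: x^2 = 4.
Step 3. [x^2 = 4] √ both sides: 4 ≥ 0 gives two branches, so sqrt: x = 2 or -2.

Answer: x ∈ {-2, 2}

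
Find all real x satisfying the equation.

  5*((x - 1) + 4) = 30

Step 1. [5*((x - 1) + 4) = 30] LHS = 5·(…); ÷5 both sides, so div: (x - 1) + 4 = 6.
Step 2. [(x - 1) + 4 = 6] 4 comes off first (subtract 4) ⇒ sub: x - 1 = 2.
Step 3. [x - 1 = 2] peel the -1: add 1 from each side ⇒ sub: x = 3.

Answer: x ∈ {3}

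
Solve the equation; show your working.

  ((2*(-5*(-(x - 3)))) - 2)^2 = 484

Step 1. [((2*(-5*(-(x - 3)))) - 2)^2 = 484] 484 ≥ 0, LHS is (·)² — take ±√. So sqrt: (2*(-5*(-(x - 3)))) - 2 = 22 or -22.
Step 2. [(2*(-5*(-(x - 3)))) - 2 = 22 or -22] 2 | LHS and 2 | 22 or -22: pull 2 out ⇒ factor: (-5*(-(x - 3))) - 1 = 11 or -11.
Step 3. [(-5*(-(x - 3))) - 1 = 11 or -11] -1 is outermost — add 1 both sides, so sub: -5*(-(x - 3)) = 12 or -10.
Step 4. [-5*(-(x - 3)) = 12 or -10] LHS = -5·(…); ÷-5 both sides. So div: -(x - 3) = -12/5 or 2.
Step 5. [-(x - 3) = -12/5 or 2] flip signs both sides ⇒ neg: x - 3 = 12/5 or -2.
Step 6. [x - 3 = 12/5 or -2] peel the -3: add 3 from each side ⇒ sub: x = 27/5 or 1.

Answer: x ∈ {1, 27/5}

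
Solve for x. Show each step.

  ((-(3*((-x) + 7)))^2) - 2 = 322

Step 1. [((-(3*((-x) + 7)))^2) - 2 = 322] add 2: x sits inside (… - 2). So sub: (-(3*((-x) + 7)))^2 = 324.
Step 2. [(-(3*((-x) + 7)))^2 = 324] √ both sides: 324 ≥ 0 gives two branches. So sqrt: -(3*((-x) + 7)) = 18 or -18.
Step 3. [-(3*((-x) + 7)) = 18 or -18] LHS negated; negate both sides. So neg: 3*((-x) + 7) = -18 or 18.
Step 4. [3*((-x) + 7) = -18 or 18] LHS = 3·(…); ÷3 both sides, so div: (-x) + 7 = -6 or 6.
Step 5. [(-x) + 7 = -6 or 6] +7 is outermost — subtract 7 both sides ⇒ sub: -x = -13 or -1.
Step 6. [-x = -13 or -1] leading − — multiply by −1. So neg: x = 13 or 1.

Answer: x ∈ {1, 13}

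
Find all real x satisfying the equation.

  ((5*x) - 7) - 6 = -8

Step 1. [((5*x) - 7) - 6 = -8] peel the -6: add 6 from each side ⇒ sub: (5*x) - 7 = -2.
Step 2. [(5*x) - 7 = -2] 7 comes off first (add 7) ⇒ sub: 5*x = 5.
Step 3. [5*x = 5] divide by the outer 5, so div: x = 1.

Answer: x ∈ {1}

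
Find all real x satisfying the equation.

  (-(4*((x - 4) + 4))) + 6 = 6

Step 1. [(-(4*((x - 4) + 4))) + 6 = 6] +6 is outermost — subtract 6 both sides ⇒ sub: -(4*((x - 4) + 4)) = 0.
Step 2. [-(4*((x - 4) + 4)) = 0] LHS negated; negate both sides, so neg: 4*((x - 4) + 4) = 0.
Step 3. [4*((x - 4) + 4) = 0] LHS = 4·(…); ÷4 both sides, so div: (x - 4) + 4 = 0.
Step 4. [(x - 4) + 4 = 0] 4 comes off first (subtract 4), so sub: x - 4 = -4.
Step 5. [x - 4 = -4] -4 is outermost — add 4 both sides. So sub: x = 0.

Answer: x ∈ {0}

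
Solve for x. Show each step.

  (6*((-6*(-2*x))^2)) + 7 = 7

Step 1. [(6*((-6*(-2*x))^2)) + 7 = 7] subtract 7: x sits inside (… + 7), so sub: 6*((-6*(-2*x))^2) = 0.
Step 2. [6*((-6*(-2*x))^2) = 0] leading coefficient 6: divide by 6, so div: (-6*(-2*x))^2 = 0.
Step 3. [(-6*(-2*x))^2 = 0] 0 ≥ 0, LHS is (·)² — take ±√. So sqrt: -6*(-2*x) = 0.
Step 4. [-6*(-2*x) = 0] leading coefficient -6: divide by -6, so div: -2*x = 0.
Step 5. [-2*x = 0] -2 out front; divide by -2 ⇒ div: x = 0.

Answer: x ∈ {0}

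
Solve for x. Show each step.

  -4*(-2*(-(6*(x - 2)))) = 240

Step 1. [-4*(-2*(-(6*(x - 2)))) = 240] leading coefficient -4: divide by -4, so div: -2*(-(6*(x - 2))) = -60.
Step 2. [-2*(-(6*(x - 2))) = -60] LHS = -2·(…); ÷-2 both sides. So div: -(6*(x - 2)) = 30.
Step 3. [-(6*(x - 2)) = 30] leading − — multiply by −1. So neg: 6*(x - 2) = -30.
Step 4. [6*(x - 2) = -30] 6·(inner) — divide through by 6 ⇒ div: x - 2 = -5.
Step 5. [x - 2 = -5] -2 is outermost — add 2 both sides, so sub: x = -3.

Answer: x ∈ {-3}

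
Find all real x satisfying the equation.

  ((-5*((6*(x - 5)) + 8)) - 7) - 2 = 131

Step 1. [((-5*((6*(x - 5)) + 8)) - 7) - 2 = 131] -2 is outermost — add 2 both sides, so sub: (-5*((6*(x - 5)) + 8)) - 7 = 133.
Step 2. [(-5*((6*(x - 5)) + 8)) - 7 = 133] -7 is outermost — add 7 both sides. So sub: -5*((6*(x - 5)) + 8) = 140.
Step 3. [-5*((6*(x - 5)) + 8) = 140] LHS = -5·(…); ÷-5 both sides. So div: (6*(x - 5)) + 8 = -28.
Step 4. [(6*(x - 5)) + 8 = -28] peel the +8: subtract 8 from each side ⇒ sub: 6*(x - 5) = -36.
Step 5. [6*(x - 5) = -36] 6 out front; divide by 6. So div: x - 5 = -6.
Step 6. [x - 5 = -6] the outer -5 inverts by adding 5, so sub: x = -1.

Answer: x ∈ {-1}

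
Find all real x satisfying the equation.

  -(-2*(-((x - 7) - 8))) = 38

Step 1. [-(-2*(-((x - 7) - 8))) = 38] LHS negated; negate both sides, so neg: -2*(-((x - 7) - 8)) = -38.
Step 2. [-2*(-((x - 7) - 8)) = -38] leading coefficient -2: divide by -2, so div: -((x - 7) - 8) = 19.
Step 3. [-((x - 7) - 8) = 19] leading − — multiply by −1. So neg: (x - 7) - 8 = -19.
Step 4. [(x - 7) - 8 = -19] 8 comes off first (add 8), so sub: x - 7 = -11.
Step 5. [x - 7 = -11] peel the -7: add 7 from each side, so sub: x = -4.

Answer: x ∈ {-4}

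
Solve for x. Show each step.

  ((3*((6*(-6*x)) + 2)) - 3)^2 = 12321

Step 1. [((3*((6*(-6*x)) + 2)) - 3)^2 = 12321] LHS squared, RHS 12321 ≥ 0: apply √ (±). So sqrt: (3*((6*(-6*x)) + 2)) - 3 = 111 or -111.
Step 2. [(3*((6*(-6*x)) + 2)) - 3 = 111 or -111] 3 | LHS and 3 | 111 or -111: pull 3 out ⇒ factor: ((6*(-6*x)) + 2) - 1 = 37 or -37.
Step 3. [((6*(-6*x)) + 2) - 1 = 37 or -37] add 1: x sits inside (… - 1), so sub: (6*(-6*x)) + 2 = 38 or -36.
Step 4. [(6*(-6*x)) + 2 = 38 or -36] peel the +2: subtract 2 from each side, so sub: 6*(-6*x) = 36 or -38.
Step 5. [6*(-6*x) = 36 or -38] 6 out front; divide by 6. So div: -6*x = 6 or -19/3.
Step 6. [-6*x = 6 or -19/3] LHS = -6·(…); ÷-6 both sides. So div: x = -1 or 19/18.

Answer: x ∈ {-1, 19/18}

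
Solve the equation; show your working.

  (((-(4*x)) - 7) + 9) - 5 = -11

Step 1. [(((-(4*x)) - 7) + 9) - 5 = -11] peel the -5: add 5 from each side, so sub: ((-(4*x)) - 7) + 9 = -6.
Step 2. [((-(4*x)) - 7) + 9 = -6] subtract 9: x sits inside (… + 9), so sub: (-(4*x)) - 7 = -15.
Step 3. [(-(4*x)) - 7 = -15] 7 comes off first (add 7), so sub: -(4*x) = -8.
Step 4. [-(4*x) = -8] LHS negated; negate both sides, so neg: 4*x = 8.
Step 5. [4*x = 8] leading coefficient 4: divide by 4 ⇒ div: x = 2.

Answer: x ∈ {2}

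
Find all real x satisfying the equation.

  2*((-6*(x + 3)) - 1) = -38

Step 1. [2*((-6*(x + 3)) - 1) = -38] 2 out front; divide by 2. So div: (-6*(x + 3)) - 1 = -19.
Step 2. [(-6*(x + 3)) - 1 = -19] the outer -1 inverts by adding 1. So sub: -6*(x + 3) = -18.
Step 3. [-6*(x + 3) = -18] LHS = -6·(…); ÷-6 both sides. So div: x + 3 = 3.
Step 4. [x + 3 = 3] subtract 3: x sits inside (… + 3) ⇒ sub: x = 0.

Answer: x ∈ {0}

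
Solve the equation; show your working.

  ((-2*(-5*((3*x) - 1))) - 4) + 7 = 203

Step 1. [((-2*(-5*((3*x) - 1))) - 4) + 7 = 203] 7 comes off first (subtract 7). So sub: (-2*(-5*((3*x) - 1))) - 4 = 196.
Step 2. [(-2*(-5*((3*x) - 1))) - 4 = 196] common factor -2 (LHS and 196) — divide through, so factor: (-5*((3*x) - 1)) + 2 = -98.
Step 3. [(-5*((3*x) - 1)) + 2 = -98] the outer +2 inverts by subtracting 2 ⇒ sub: -5*((3*x) - 1) = -100.
Step 4. [-5*((3*x) - 1) = -100] LHS = -5·(…); ÷-5 both sides. So div: (3*x) - 1 = 20.
Step 5. [(3*x) - 1 = 20] 1 comes off first (add 1), so sub: 3*x = 21.
Step 6. [3*x = 21] 3 out front; divide by 3 ⇒ div: x = 7.

Answer: x ∈ {7}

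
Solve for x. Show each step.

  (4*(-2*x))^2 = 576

Step 1. [(4*(-2*x))^2 = 576] LHS squared, RHS 576 ≥ 0: apply √ (±) ⇒ sqrt: 4*(-2*x) = 24 or -24.
Step 2. [4*(-2*x) = 24 or -24] divide by the outer 4, so div: -2*x = 6 or -6.
Step 3. [-2*x = 6 or -6] leading coefficient -2: divide by -2. So div: x = -3 or 3.

Answer: x ∈ {-3, 3}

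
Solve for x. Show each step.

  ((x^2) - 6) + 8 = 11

Step 1. [((x^2) - 6) + 8 = 11] 8 comes off first (subtract 8) ⇒ sub: (x^2) - 6 = 3.
Step 2. [(x^2) - 6 = 3] the outer -6 inverts by adding 6, so sub: x^2 = 9.
Step 3. [x^2 = 9] LHS squared, RHS 9 ≥ 0: apply √ (±) ⇒ sqrt: x = 3 or -3.

Answer: x ∈ {-3, 3}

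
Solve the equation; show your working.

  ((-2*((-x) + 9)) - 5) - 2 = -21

Step 1. [((-2*((-x) + 9)) - 5) - 2 = -21] the outer -2 inverts by adding 2 ⇒ sub: (-2*((-x) + 9)) - 5 = -19.
Step 2. [(-2*((-x) + 9)) - 5 = -19] add 5: x sits inside (… - 5). So sub: -2*((-x) + 9) = -14.
Step 3. [-2*((-x) + 9) = -14] divide by the outer -2 ⇒ div: (-x) + 9 = 7.
Step 4. [(-x) + 9 = 7] 9 comes off first (subtract 9) ⇒ sub: -x = -2.
Step 5. [-x = -2] flip signs both sides ⇒ neg: x = 2.

Answer: x ∈ {2}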